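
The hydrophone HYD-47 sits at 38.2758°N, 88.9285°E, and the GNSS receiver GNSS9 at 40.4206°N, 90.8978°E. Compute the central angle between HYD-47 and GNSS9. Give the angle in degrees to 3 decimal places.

2.630°

Δφ = 2.1448°,  Δλ = 1.9693°
a = sin²(Δφ/2) + cos φ₁ cos φ₂ sin²(Δλ/2) = 0.000527
c = 2·arcsin(√a) = 0.045907 rad = 2.6303°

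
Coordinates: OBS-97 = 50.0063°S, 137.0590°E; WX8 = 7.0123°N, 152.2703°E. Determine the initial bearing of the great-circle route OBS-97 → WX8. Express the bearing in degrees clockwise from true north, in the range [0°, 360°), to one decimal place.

17.8°

Δλ = 15.2113°
y = sin Δλ · cos φ₂ = 0.260417
x = cos φ₁ sin φ₂ − sin φ₁ cos φ₂ cos Δλ = 0.812207
θ = atan2(y, x) = 17.7773° → 17.7773° (mod 360°)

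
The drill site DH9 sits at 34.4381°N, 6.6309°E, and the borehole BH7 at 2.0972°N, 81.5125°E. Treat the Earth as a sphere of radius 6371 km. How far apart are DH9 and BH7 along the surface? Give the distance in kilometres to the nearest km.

8492 km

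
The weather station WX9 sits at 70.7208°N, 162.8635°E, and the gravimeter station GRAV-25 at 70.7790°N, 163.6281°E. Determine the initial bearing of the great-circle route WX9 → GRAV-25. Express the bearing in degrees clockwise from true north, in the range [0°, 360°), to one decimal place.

Δλ = 0.7646°
y = sin Δλ · cos φ₂ = 0.004393
x = cos φ₁ sin φ₂ − sin φ₁ cos φ₂ cos Δλ = 0.001043
θ = atan2(y, x) = 76.6388° → 76.6388° (mod 360°)

76.6°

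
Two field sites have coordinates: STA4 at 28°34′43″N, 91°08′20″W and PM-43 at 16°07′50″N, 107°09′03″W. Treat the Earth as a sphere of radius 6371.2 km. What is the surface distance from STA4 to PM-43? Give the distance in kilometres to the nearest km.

STA4: φ = +28.57861°, λ = -91.13889°
PM-43: φ = +16.13056°, λ = -107.15083°
Δφ = -12.4481°,  Δλ = -16.0119°
a = sin²(Δφ/2) + cos φ₁ cos φ₂ sin²(Δλ/2) = 0.028118
c = 2·arcsin(√a) = 0.336960 rad = 19.3064°
d = R·c = 6371.2 × 0.336960 = 2146.8 km

2147 km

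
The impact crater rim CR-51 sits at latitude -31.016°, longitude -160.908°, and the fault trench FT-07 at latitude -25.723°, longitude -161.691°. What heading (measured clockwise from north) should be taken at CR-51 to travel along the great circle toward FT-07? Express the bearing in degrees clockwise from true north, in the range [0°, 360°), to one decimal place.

Δλ = -0.7830°
y = sin Δλ · cos φ₂ = -0.012311
x = cos φ₁ sin φ₂ − sin φ₁ cos φ₂ cos Δλ = 0.092206
θ = atan2(y, x) = -7.6052° → 352.3948° (mod 360°)

352.4°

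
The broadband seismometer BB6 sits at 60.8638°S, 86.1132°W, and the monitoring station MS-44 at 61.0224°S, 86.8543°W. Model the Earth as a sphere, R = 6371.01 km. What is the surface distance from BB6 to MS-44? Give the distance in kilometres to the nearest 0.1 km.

Δφ = -0.1586°,  Δλ = -0.7411°
a = sin²(Δφ/2) + cos φ₁ cos φ₂ sin²(Δλ/2) = 0.000012
c = 2·arcsin(√a) = 0.006865 rad = 0.3933°
d = R·c = 6371.01 × 0.006865 = 43.7 km

43.7 km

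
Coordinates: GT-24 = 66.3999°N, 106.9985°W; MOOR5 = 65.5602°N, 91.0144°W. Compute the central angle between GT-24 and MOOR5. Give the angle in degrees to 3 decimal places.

Δφ = -0.8397°,  Δλ = 15.9841°
a = sin²(Δφ/2) + cos φ₁ cos φ₂ sin²(Δλ/2) = 0.003256
c = 2·arcsin(√a) = 0.114179 rad = 6.5420°

6.542°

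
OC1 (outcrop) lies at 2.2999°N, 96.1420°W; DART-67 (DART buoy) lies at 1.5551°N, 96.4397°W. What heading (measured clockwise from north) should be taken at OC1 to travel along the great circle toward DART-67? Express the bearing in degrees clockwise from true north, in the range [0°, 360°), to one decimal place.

Δλ = -0.2977°
y = sin Δλ · cos φ₂ = -0.005194
x = cos φ₁ sin φ₂ − sin φ₁ cos φ₂ cos Δλ = -0.012998
θ = atan2(y, x) = -158.2192° → 201.7808° (mod 360°)

201.8°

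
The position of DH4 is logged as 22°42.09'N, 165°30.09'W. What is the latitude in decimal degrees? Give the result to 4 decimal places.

22° + 42.09′/60 = 22 + 0.70150 = 22.7015°

22.7015°N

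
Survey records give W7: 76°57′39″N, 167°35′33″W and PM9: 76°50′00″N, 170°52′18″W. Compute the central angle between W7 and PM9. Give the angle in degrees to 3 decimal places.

0.754°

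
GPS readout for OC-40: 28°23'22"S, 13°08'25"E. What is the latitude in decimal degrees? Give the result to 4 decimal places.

28.3894°S

28° + 23′/60 + 22″/3600 = 28 + 0.38333 + 0.00611 = 28.3894°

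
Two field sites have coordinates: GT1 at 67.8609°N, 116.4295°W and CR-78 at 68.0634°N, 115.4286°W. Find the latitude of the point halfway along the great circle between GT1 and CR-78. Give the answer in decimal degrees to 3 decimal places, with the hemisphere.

67.963°N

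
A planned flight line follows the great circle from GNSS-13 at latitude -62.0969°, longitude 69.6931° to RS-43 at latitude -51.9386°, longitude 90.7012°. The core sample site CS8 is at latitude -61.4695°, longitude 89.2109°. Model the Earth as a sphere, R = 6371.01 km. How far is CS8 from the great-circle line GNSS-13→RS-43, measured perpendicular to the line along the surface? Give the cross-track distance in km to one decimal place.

δ₁₃ = central angle GNSS-13→CS8 = 0.160821 rad  (haversine)
θ₁₃ = bearing GNSS-13→CS8 = 94.766°,  θ₁₂ = bearing GNSS-13→RS-43 = 57.620°
dₓₜ = R·arcsin(sin δ₁₃ · sin(θ₁₃ − θ₁₂)) = 6371.01·arcsin(0.16013·sin(37.146°)) = 616.999 km
|dₓₜ| = 616.999 km

617.0 km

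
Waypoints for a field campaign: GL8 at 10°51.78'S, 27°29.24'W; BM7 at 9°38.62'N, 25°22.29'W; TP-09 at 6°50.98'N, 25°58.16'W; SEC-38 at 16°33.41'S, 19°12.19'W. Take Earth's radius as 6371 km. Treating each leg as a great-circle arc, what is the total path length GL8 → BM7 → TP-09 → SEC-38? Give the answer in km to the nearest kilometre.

5317 km

GL8: φ = -10.86300°, λ = -27.48733°
BM7: φ = +9.64367°, λ = -25.37150°
TP-09: φ = +6.84967°, λ = -25.96933°
SEC-38: φ = -16.55683°, λ = -19.20317°
GL8→BM7: c = 0.359788 rad, d = 2292.21 km
BM7→TP-09: c = 0.049846 rad, d = 317.57 km
TP-09→SEC-38: c = 0.424897 rad, d = 2707.02 km
Total = 2292.21 + 317.57 + 2707.02 = 5316.80 km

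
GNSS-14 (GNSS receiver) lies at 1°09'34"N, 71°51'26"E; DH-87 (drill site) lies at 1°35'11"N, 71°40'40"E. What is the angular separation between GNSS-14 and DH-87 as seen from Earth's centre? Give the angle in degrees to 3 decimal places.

0.463°

GNSS-14: φ = +1.15944°, λ = +71.85722°
DH-87: φ = +1.58639°, λ = +71.67778°
Δφ = 0.4269°,  Δλ = -0.1794°
a = sin²(Δφ/2) + cos φ₁ cos φ₂ sin²(Δλ/2) = 0.000016
c = 2·arcsin(√a) = 0.008083 rad = 0.4631°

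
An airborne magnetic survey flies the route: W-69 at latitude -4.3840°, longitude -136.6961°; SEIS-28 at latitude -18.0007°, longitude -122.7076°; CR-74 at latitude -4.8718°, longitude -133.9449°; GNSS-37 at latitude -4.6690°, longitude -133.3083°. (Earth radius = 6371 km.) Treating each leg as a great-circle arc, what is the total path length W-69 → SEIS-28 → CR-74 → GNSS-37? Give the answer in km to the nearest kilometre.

W-69→SEIS-28: c = 0.336940 rad, d = 2146.64 km
SEIS-28→CR-74: c = 0.298787 rad, d = 1903.57 km
CR-74→GNSS-37: c = 0.011624 rad, d = 74.06 km
Total = 2146.64 + 1903.57 + 74.06 = 4124.27 km

4124 km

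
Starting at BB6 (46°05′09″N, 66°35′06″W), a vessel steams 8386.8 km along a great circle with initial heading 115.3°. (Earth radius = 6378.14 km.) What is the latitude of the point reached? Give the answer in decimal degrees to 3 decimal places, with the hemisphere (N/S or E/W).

5.995°S

BB6: φ = +46.08583°, λ = -66.58500°
δ = d/R = 8386.8/6378.14 = 1.314929 rad
φ₂ = arcsin(sin φ₁ cos δ + cos φ₁ sin δ cos θ)
   = arcsin(0.72038·0.25308 + 0.69358·0.96744·-0.42736) = -5.99490°
λ₂ = λ₁ + atan2(sin θ sin δ cos φ₁, cos δ − sin φ₁ sin φ₂) = -5.00784°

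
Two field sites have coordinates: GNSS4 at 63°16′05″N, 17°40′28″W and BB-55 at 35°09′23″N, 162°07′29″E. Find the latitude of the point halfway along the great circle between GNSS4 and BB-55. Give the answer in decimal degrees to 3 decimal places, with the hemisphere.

75.944°N

GNSS4: φ = +63.26806°, λ = -17.67444°
BB-55: φ = +35.15639°, λ = +162.12472°
Bx = cos φ₂ cos Δλ = -0.817578,  By = cos φ₂ sin Δλ = 0.002866
φₘ = atan2(sin φ₁ + sin φ₂, √((cos φ₁ + Bx)² + By²)) = 75.94394°
λₘ = λ₁ + atan2(By, cos φ₁ + Bx) = 161.87909°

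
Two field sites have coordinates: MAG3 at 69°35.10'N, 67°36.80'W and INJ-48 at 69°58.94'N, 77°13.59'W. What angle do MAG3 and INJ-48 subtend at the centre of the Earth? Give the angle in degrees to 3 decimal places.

MAG3: φ = +69.58500°, λ = -67.61333°
INJ-48: φ = +69.98233°, λ = -77.22650°
Δφ = 0.3973°,  Δλ = -9.6132°
a = sin²(Δφ/2) + cos φ₁ cos φ₂ sin²(Δλ/2) = 0.000850
c = 2·arcsin(√a) = 0.058331 rad = 3.3421°

3.342°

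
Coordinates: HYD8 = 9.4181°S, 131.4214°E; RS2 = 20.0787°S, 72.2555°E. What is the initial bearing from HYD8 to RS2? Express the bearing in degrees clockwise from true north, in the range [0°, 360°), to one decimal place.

252.1°

Δλ = -59.1659°
y = sin Δλ · cos φ₂ = -0.806468
x = cos φ₁ sin φ₂ − sin φ₁ cos φ₂ cos Δλ = -0.259907
θ = atan2(y, x) = -107.8630° → 252.1370° (mod 360°)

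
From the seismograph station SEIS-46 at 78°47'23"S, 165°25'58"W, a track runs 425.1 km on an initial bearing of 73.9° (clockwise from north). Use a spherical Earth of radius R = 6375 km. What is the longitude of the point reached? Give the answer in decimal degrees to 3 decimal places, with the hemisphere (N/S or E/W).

SEIS-46: φ = -78.78972°, λ = -165.43278°
δ = d/R = 425.1/6375 = 0.066682 rad
φ₂ = arcsin(sin φ₁ cos δ + cos φ₁ sin δ cos θ)
   = arcsin(-0.98092·0.99778 + 0.19441·0.06663·0.27731) = -77.19962°
λ₂ = λ₁ + atan2(sin θ sin δ cos φ₁, cos δ − sin φ₁ sin φ₂) = -148.63734°

148.637°W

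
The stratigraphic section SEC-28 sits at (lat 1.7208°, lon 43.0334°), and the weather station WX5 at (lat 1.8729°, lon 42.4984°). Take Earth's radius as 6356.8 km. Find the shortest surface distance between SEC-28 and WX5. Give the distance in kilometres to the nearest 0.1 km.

61.7 km

Δφ = 0.1521°,  Δλ = -0.5350°
a = sin²(Δφ/2) + cos φ₁ cos φ₂ sin²(Δλ/2) = 0.000024
c = 2·arcsin(√a) = 0.009703 rad = 0.5559°
d = R·c = 6356.8 × 0.009703 = 61.7 km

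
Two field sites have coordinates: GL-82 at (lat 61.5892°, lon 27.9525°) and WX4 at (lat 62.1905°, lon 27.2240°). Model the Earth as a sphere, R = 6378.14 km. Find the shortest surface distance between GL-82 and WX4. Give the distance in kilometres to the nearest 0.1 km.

77.1 km

Δφ = 0.6013°,  Δλ = -0.7285°
a = sin²(Δφ/2) + cos φ₁ cos φ₂ sin²(Δλ/2) = 0.000037
c = 2·arcsin(√a) = 0.012084 rad = 0.6924°
d = R·c = 6378.14 × 0.012084 = 77.1 km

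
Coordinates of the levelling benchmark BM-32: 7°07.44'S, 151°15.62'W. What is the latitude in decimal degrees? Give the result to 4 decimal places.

7.1240°S

7° + 7.44′/60 = 7 + 0.12400 = 7.1240°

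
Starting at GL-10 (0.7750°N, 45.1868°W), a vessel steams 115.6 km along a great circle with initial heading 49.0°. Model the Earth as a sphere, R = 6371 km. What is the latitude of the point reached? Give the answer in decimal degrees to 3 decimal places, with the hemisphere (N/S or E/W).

1.457°N

δ = d/R = 115.6/6371 = 0.018145 rad
φ₂ = arcsin(sin φ₁ cos δ + cos φ₁ sin δ cos θ)
   = arcsin(0.01353·0.99984 + 0.99991·0.01814·0.65606) = 1.45696°
λ₂ = λ₁ + atan2(sin θ sin δ cos φ₁, cos δ − sin φ₁ sin φ₂) = -44.40196°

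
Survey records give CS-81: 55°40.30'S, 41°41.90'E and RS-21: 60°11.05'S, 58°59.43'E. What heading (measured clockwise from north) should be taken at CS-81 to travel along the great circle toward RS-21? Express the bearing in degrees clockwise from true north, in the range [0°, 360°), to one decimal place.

123.3°

CS-81: φ = -55.67167°, λ = +41.69833°
RS-21: φ = -60.18417°, λ = +58.99050°
Δλ = 17.2922°
y = sin Δλ · cos φ₂ = 0.147794
x = cos φ₁ sin φ₂ − sin φ₁ cos φ₂ cos Δλ = -0.097236
θ = atan2(y, x) = 123.3414° → 123.3414° (mod 360°)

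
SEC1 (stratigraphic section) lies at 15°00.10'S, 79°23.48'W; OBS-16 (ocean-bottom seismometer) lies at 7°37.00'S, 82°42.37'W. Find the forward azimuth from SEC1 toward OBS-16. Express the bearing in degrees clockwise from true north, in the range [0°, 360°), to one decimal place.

335.9°

SEC1: φ = -15.00167°, λ = -79.39133°
OBS-16: φ = -7.61667°, λ = -82.70617°
Δλ = -3.3148°
y = sin Δλ · cos φ₂ = -0.057312
x = cos φ₁ sin φ₂ − sin φ₁ cos φ₂ cos Δλ = 0.128107
θ = atan2(y, x) = -24.1028° → 335.8972° (mod 360°)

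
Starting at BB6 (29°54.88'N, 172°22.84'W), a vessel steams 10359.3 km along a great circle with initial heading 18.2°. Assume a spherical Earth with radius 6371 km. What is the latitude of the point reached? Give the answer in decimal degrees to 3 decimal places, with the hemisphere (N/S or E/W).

52.620°N

BB6: φ = +29.91467°, λ = -172.38067°
δ = d/R = 10359.3/6371 = 1.626008 rad
φ₂ = arcsin(sin φ₁ cos δ + cos φ₁ sin δ cos θ)
   = arcsin(0.49871·-0.05518 + 0.86677·0.99848·0.94997) = 52.62041°
λ₂ = λ₁ + atan2(sin θ sin δ cos φ₁, cos δ − sin φ₁ sin φ₂) = -23.29076°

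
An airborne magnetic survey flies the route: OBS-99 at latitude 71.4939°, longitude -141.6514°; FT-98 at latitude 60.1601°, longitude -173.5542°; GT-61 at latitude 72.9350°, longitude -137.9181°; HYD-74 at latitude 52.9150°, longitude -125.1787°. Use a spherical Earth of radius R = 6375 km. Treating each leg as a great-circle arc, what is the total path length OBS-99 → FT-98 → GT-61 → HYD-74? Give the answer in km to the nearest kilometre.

6258 km

OBS-99→FT-98: c = 0.295549 rad, d = 1884.13 km
FT-98→GT-61: c = 0.324212 rad, d = 2066.85 km
GT-61→HYD-74: c = 0.361925 rad, d = 2307.27 km
Total = 1884.13 + 2066.85 + 2307.27 = 6258.24 km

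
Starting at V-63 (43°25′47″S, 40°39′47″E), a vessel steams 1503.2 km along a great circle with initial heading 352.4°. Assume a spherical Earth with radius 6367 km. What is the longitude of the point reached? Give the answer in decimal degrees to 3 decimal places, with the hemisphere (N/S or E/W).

38.616°E

V-63: φ = -43.42972°, λ = +40.66306°
δ = d/R = 1503.2/6367 = 0.236092 rad
φ₂ = arcsin(sin φ₁ cos δ + cos φ₁ sin δ cos θ)
   = arcsin(-0.68746·0.97226 + 0.72622·0.23391·0.99122) = -30.00130°
λ₂ = λ₁ + atan2(sin θ sin δ cos φ₁, cos δ − sin φ₁ sin φ₂) = 38.61592°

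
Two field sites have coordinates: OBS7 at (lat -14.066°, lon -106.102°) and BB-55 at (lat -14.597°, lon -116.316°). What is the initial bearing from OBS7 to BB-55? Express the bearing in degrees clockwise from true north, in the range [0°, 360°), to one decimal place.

265.7°

Δλ = -10.2140°
y = sin Δλ · cos φ₂ = -0.171602
x = cos φ₁ sin φ₂ − sin φ₁ cos φ₂ cos Δλ = -0.012995
θ = atan2(y, x) = -94.3306° → 265.6694° (mod 360°)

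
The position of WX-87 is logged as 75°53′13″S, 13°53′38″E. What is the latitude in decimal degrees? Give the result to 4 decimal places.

75° + 53′/60 + 13″/3600 = 75 + 0.88333 + 0.00361 = 75.8869°

75.8869°S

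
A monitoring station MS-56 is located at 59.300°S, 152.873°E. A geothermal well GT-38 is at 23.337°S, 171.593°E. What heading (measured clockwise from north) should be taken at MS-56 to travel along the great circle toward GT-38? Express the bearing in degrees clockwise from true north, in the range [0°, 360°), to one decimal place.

28.4°

Δλ = 18.7200°
y = sin Δλ · cos φ₂ = 0.294687
x = cos φ₁ sin φ₂ − sin φ₁ cos φ₂ cos Δλ = 0.545496
θ = atan2(y, x) = 28.3788° → 28.3788° (mod 360°)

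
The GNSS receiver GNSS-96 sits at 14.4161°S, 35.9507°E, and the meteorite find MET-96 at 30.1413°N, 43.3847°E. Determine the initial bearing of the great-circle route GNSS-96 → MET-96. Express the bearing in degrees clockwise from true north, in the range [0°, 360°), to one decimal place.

9.1°

Δλ = 7.4340°
y = sin Δλ · cos φ₂ = 0.111890
x = cos φ₁ sin φ₂ − sin φ₁ cos φ₂ cos Δλ = 0.699814
θ = atan2(y, x) = 9.0839° → 9.0839° (mod 360°)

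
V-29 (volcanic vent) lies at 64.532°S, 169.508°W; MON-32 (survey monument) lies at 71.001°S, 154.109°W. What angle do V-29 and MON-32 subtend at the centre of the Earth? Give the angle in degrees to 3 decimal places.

8.657°

Δφ = -6.4690°,  Δλ = 15.3990°
a = sin²(Δφ/2) + cos φ₁ cos φ₂ sin²(Δλ/2) = 0.005696
c = 2·arcsin(√a) = 0.151092 rad = 8.6569°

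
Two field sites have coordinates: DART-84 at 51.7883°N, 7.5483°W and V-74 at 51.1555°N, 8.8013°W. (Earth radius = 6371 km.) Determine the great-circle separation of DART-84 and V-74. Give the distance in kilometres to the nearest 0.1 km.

Δφ = -0.6328°,  Δλ = -1.2530°
a = sin²(Δφ/2) + cos φ₁ cos φ₂ sin²(Δλ/2) = 0.000077
c = 2·arcsin(√a) = 0.017536 rad = 1.0048°
d = R·c = 6371 × 0.017536 = 111.7 km

111.7 km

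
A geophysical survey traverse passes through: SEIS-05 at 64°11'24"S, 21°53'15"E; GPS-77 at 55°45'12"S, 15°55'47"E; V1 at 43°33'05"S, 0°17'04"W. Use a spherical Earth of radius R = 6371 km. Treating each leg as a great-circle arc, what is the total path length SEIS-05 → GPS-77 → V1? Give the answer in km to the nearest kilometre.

SEIS-05: φ = -64.19000°, λ = +21.88750°
GPS-77: φ = -55.75333°, λ = +15.92972°
V1: φ = -43.55139°, λ = -0.28444°
SEIS-05→GPS-77: c = 0.156009 rad, d = 993.93 km
GPS-77→V1: c = 0.279528 rad, d = 1780.87 km
Total = 993.93 + 1780.87 = 2774.81 km

2775 km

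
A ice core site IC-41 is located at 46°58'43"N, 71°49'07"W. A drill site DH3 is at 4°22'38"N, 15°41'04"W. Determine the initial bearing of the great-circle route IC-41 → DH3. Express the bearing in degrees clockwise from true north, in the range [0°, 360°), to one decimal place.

IC-41: φ = +46.97861°, λ = -71.81861°
DH3: φ = +4.37722°, λ = -15.68444°
Δλ = 56.1342°
y = sin Δλ · cos φ₂ = 0.827923
x = cos φ₁ sin φ₂ − sin φ₁ cos φ₂ cos Δλ = -0.354144
θ = atan2(y, x) = 113.1588° → 113.1588° (mod 360°)

113.2°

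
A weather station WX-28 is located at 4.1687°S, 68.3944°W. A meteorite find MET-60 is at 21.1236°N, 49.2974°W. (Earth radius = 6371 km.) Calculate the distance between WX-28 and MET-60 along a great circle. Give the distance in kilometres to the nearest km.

Δφ = 25.2923°,  Δλ = 19.0970°
a = sin²(Δφ/2) + cos φ₁ cos φ₂ sin²(Δλ/2) = 0.073530
c = 2·arcsin(√a) = 0.549205 rad = 31.4671°
d = R·c = 6371 × 0.549205 = 3499.0 km

3499 km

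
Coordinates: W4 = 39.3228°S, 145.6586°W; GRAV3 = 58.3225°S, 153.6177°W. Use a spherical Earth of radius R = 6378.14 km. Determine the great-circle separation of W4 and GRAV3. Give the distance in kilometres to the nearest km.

2190 km

Δφ = -18.9997°,  Δλ = -7.9591°
a = sin²(Δφ/2) + cos φ₁ cos φ₂ sin²(Δλ/2) = 0.029196
c = 2·arcsin(√a) = 0.343425 rad = 19.6768°
d = R·c = 6378.14 × 0.343425 = 2190.4 km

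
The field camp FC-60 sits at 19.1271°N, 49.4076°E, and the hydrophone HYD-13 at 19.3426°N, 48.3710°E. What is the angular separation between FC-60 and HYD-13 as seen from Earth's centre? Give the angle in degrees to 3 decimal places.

1.002°

Δφ = 0.2155°,  Δλ = -1.0366°
a = sin²(Δφ/2) + cos φ₁ cos φ₂ sin²(Δλ/2) = 0.000076
c = 2·arcsin(√a) = 0.017491 rad = 1.0022°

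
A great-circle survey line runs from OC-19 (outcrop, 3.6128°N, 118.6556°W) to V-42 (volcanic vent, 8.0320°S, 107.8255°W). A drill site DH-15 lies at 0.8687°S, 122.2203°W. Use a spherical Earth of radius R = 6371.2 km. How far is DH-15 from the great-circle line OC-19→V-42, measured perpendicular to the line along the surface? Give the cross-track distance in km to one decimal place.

δ₁₃ = central angle OC-19→DH-15 = 0.099922 rad  (haversine)
θ₁₃ = bearing OC-19→DH-15 = 218.550°,  θ₁₂ = bearing OC-19→V-42 = 137.173°
dₓₜ = R·arcsin(sin δ₁₃ · sin(θ₁₃ − θ₁₂)) = 6371.2·arcsin(0.09976·sin(81.377°)) = 629.406 km
|dₓₜ| = 629.406 km

629.4 km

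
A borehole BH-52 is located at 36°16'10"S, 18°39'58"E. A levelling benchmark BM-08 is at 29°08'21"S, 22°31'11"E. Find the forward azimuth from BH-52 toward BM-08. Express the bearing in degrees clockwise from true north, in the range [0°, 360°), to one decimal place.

BH-52: φ = -36.26944°, λ = +18.66611°
BM-08: φ = -29.13917°, λ = +22.51972°
Δλ = 3.8536°
y = sin Δλ · cos φ₂ = 0.058702
x = cos φ₁ sin φ₂ − sin φ₁ cos φ₂ cos Δλ = 0.122958
θ = atan2(y, x) = 25.5205° → 25.5205° (mod 360°)

25.5°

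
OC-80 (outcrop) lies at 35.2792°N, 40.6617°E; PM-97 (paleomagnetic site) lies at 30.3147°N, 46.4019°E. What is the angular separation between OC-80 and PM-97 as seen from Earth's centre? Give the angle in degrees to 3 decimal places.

6.920°

Δφ = -4.9645°,  Δλ = 5.7402°
a = sin²(Δφ/2) + cos φ₁ cos φ₂ sin²(Δλ/2) = 0.003643
c = 2·arcsin(√a) = 0.120782 rad = 6.9203°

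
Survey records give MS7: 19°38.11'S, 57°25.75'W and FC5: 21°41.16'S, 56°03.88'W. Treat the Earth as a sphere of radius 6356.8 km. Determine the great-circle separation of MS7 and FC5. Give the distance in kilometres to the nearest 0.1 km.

268.0 km

MS7: φ = -19.63517°, λ = -57.42917°
FC5: φ = -21.68600°, λ = -56.06467°
Δφ = -2.0508°,  Δλ = 1.3645°
a = sin²(Δφ/2) + cos φ₁ cos φ₂ sin²(Δλ/2) = 0.000444
c = 2·arcsin(√a) = 0.042162 rad = 2.4157°
d = R·c = 6356.8 × 0.042162 = 268.0 km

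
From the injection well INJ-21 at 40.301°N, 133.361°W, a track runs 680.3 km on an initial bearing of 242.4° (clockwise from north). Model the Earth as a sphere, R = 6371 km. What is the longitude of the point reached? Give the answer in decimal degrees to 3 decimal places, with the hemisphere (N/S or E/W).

140.177°W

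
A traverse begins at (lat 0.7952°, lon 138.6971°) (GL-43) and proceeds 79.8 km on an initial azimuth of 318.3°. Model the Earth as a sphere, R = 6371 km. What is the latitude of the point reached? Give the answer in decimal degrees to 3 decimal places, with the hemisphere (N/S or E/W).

δ = d/R = 79.8/6371 = 0.012526 rad
φ₂ = arcsin(sin φ₁ cos δ + cos φ₁ sin δ cos θ)
   = arcsin(0.01388·0.99992 + 0.99990·0.01253·0.74664) = 1.33100°
λ₂ = λ₁ + atan2(sin θ sin δ cos φ₁, cos δ − sin φ₁ sin φ₂) = 138.21957°

1.331°N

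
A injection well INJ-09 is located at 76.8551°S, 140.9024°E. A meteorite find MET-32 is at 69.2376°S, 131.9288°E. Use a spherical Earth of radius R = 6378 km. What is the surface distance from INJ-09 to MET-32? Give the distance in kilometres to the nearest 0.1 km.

Δφ = 7.6175°,  Δλ = -8.9736°
a = sin²(Δφ/2) + cos φ₁ cos φ₂ sin²(Δλ/2) = 0.004906
c = 2·arcsin(√a) = 0.140198 rad = 8.0327°
d = R·c = 6378 × 0.140198 = 894.2 km

894.2 km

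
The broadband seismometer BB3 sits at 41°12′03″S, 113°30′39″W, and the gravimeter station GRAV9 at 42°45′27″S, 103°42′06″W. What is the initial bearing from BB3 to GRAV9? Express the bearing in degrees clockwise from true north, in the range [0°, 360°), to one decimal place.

BB3: φ = -41.20083°, λ = -113.51083°
GRAV9: φ = -42.75750°, λ = -103.70167°
Δλ = 9.8092°
y = sin Δλ · cos φ₂ = 0.125089
x = cos φ₁ sin φ₂ − sin φ₁ cos φ₂ cos Δλ = -0.034236
θ = atan2(y, x) = 105.3066° → 105.3066° (mod 360°)

105.3°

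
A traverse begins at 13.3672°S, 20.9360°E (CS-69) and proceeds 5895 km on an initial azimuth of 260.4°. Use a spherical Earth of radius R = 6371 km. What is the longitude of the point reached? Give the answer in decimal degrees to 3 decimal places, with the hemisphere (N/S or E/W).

33.917°W

δ = d/R = 5895/6371 = 0.925286 rad
φ₂ = arcsin(sin φ₁ cos δ + cos φ₁ sin δ cos θ)
   = arcsin(-0.23119·0.60161 + 0.97291·0.79879·-0.16677) = -15.58636°
λ₂ = λ₁ + atan2(sin θ sin δ cos φ₁, cos δ − sin φ₁ sin φ₂) = -33.91679°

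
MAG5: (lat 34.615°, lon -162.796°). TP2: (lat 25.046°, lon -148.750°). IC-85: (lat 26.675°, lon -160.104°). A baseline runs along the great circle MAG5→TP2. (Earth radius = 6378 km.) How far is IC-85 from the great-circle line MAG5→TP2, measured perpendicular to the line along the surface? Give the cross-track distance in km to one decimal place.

572.9 km

δ₁₃ = central angle MAG5→IC-85 = 0.144335 rad  (haversine)
θ₁₃ = bearing MAG5→IC-85 = 163.035°,  θ₁₂ = bearing MAG5→TP2 = 124.452°
dₓₜ = R·arcsin(sin δ₁₃ · sin(θ₁₃ − θ₁₂)) = 6378·arcsin(0.14383·sin(38.583°)) = 572.896 km
|dₓₜ| = 572.896 km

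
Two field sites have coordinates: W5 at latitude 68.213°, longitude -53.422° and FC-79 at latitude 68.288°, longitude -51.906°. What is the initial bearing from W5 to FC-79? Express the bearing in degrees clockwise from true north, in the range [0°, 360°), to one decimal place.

Δλ = 1.5160°
y = sin Δλ · cos φ₂ = 0.009787
x = cos φ₁ sin φ₂ − sin φ₁ cos φ₂ cos Δλ = 0.001429
θ = atan2(y, x) = 81.6918° → 81.6918° (mod 360°)

81.7°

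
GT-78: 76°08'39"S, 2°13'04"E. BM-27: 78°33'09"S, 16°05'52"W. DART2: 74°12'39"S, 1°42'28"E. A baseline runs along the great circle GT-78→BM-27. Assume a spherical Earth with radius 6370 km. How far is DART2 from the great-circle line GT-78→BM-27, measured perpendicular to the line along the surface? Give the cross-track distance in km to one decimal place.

175.2 km

GT-78: φ = -76.14417°, λ = +2.21778°
BM-27: φ = -78.55250°, λ = -16.09778°
DART2: φ = -74.21083°, λ = +1.70778°
δ₁₃ = central angle GT-78→DART2 = 0.033819 rad  (haversine)
θ₁₃ = bearing GT-78→DART2 = 355.892°,  θ₁₂ = bearing GT-78→BM-27 = 230.298°
dₓₜ = R·arcsin(sin δ₁₃ · sin(θ₁₃ − θ₁₂)) = 6370·arcsin(0.03381·sin(125.594°)) = 175.168 km
|dₓₜ| = 175.168 km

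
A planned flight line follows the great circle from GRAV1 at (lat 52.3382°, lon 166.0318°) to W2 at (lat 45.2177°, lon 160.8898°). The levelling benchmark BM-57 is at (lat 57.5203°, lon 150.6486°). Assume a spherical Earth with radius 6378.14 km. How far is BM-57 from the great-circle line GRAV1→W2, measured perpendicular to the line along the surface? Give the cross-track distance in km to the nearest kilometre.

δ₁₃ = central angle GRAV1→BM-57 = 0.178238 rad  (haversine)
θ₁₃ = bearing GRAV1→BM-57 = 306.537°,  θ₁₂ = bearing GRAV1→W2 = 207.416°
dₓₜ = R·arcsin(sin δ₁₃ · sin(θ₁₃ − θ₁₂)) = 6378.14·arcsin(0.17730·sin(99.121°)) = 1122.300 km
|dₓₜ| = 1122.300 km

1122 km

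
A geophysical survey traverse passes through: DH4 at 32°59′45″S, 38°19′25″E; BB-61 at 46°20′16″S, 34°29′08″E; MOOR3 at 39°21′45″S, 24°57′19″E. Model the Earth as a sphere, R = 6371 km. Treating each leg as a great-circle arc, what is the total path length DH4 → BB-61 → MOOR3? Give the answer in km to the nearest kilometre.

2615 km

DH4: φ = -32.99583°, λ = +38.32361°
BB-61: φ = -46.33778°, λ = +34.48556°
MOOR3: φ = -39.36250°, λ = +24.95528°
DH4→BB-61: c = 0.238423 rad, d = 1519.00 km
BB-61→MOOR3: c = 0.172076 rad, d = 1096.29 km
Total = 1519.00 + 1096.29 = 2615.29 km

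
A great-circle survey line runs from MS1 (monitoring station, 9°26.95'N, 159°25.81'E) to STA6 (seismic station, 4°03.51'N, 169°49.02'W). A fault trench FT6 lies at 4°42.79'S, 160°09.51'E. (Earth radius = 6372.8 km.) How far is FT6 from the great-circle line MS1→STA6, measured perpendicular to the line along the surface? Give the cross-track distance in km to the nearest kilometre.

MS1: φ = +9.44917°, λ = +159.43017°
STA6: φ = +4.05850°, λ = -169.81700°
FT6: φ = -4.71317°, λ = +160.15850°
δ₁₃ = central angle MS1→FT6 = 0.247504 rad  (haversine)
θ₁₃ = bearing MS1→FT6 = 177.036°,  θ₁₂ = bearing MS1→STA6 = 97.916°
dₓₜ = R·arcsin(sin δ₁₃ · sin(θ₁₃ − θ₁₂)) = 6372.8·arcsin(0.24498·sin(79.120°)) = 1548.363 km
|dₓₜ| = 1548.363 km

1548 km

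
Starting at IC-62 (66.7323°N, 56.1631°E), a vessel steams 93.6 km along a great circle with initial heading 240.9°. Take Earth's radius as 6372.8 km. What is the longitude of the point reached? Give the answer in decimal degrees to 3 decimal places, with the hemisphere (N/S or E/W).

54.333°E

δ = d/R = 93.6/6372.8 = 0.014687 rad
φ₂ = arcsin(sin φ₁ cos δ + cos φ₁ sin δ cos θ)
   = arcsin(0.91867·0.99989 + 0.39503·0.01469·-0.48634) = 66.31226°
λ₂ = λ₁ + atan2(sin θ sin δ cos φ₁, cos δ − sin φ₁ sin φ₂) = 54.33261°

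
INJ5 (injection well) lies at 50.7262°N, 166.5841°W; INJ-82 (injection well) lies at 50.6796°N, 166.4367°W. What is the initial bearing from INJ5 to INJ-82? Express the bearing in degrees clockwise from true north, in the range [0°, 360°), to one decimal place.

Δλ = 0.1474°
y = sin Δλ · cos φ₂ = 0.001630
x = cos φ₁ sin φ₂ − sin φ₁ cos φ₂ cos Δλ = -0.000812
θ = atan2(y, x) = 116.4700° → 116.4700° (mod 360°)

116.5°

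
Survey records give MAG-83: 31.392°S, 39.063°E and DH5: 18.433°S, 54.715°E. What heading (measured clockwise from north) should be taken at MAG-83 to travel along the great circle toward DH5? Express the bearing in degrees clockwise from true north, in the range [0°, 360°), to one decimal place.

Δλ = 15.6520°
y = sin Δλ · cos φ₂ = 0.255952
x = cos φ₁ sin φ₂ − sin φ₁ cos φ₂ cos Δλ = 0.205929
θ = atan2(y, x) = 51.1812° → 51.1812° (mod 360°)

51.2°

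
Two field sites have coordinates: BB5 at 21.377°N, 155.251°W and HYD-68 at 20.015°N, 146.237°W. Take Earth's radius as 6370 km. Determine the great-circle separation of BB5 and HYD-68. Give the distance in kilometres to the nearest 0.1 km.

Δφ = -1.3620°,  Δλ = 9.0140°
a = sin²(Δφ/2) + cos φ₁ cos φ₂ sin²(Δλ/2) = 0.005544
c = 2·arcsin(√a) = 0.149055 rad = 8.5402°
d = R·c = 6370 × 0.149055 = 949.5 km

949.5 km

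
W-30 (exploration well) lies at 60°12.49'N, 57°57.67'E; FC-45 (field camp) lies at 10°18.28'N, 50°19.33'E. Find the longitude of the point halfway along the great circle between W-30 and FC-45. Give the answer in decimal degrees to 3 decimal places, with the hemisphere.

52.884°E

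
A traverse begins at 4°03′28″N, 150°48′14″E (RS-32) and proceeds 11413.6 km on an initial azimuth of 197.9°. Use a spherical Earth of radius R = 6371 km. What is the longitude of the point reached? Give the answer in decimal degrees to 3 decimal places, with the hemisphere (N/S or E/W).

33.827°E

RS-32: φ = +4.05778°, λ = +150.80389°
δ = d/R = 11413.6/6371 = 1.791493 rad
φ₂ = arcsin(sin φ₁ cos δ + cos φ₁ sin δ cos θ)
   = arcsin(0.07076·-0.21891 + 0.99749·0.97575·-0.95159) = -70.33506°
λ₂ = λ₁ + atan2(sin θ sin δ cos φ₁, cos δ − sin φ₁ sin φ₂) = 33.82680°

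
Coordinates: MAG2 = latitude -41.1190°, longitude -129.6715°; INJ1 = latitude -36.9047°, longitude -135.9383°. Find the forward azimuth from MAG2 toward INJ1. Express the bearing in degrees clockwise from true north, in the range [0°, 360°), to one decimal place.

Δλ = -6.2668°
y = sin Δλ · cos φ₂ = -0.087287
x = cos φ₁ sin φ₂ − sin φ₁ cos φ₂ cos Δλ = 0.070345
θ = atan2(y, x) = -51.1346° → 308.8654° (mod 360°)

308.9°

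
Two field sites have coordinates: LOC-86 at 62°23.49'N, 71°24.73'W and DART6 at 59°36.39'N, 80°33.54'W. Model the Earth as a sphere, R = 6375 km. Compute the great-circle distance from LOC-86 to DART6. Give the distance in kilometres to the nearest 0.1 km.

LOC-86: φ = +62.39150°, λ = -71.41217°
DART6: φ = +59.60650°, λ = -80.55900°
Δφ = -2.7850°,  Δλ = -9.1468°
a = sin²(Δφ/2) + cos φ₁ cos φ₂ sin²(Δλ/2) = 0.002081
c = 2·arcsin(√a) = 0.091273 rad = 5.2296°
d = R·c = 6375 × 0.091273 = 581.9 km

581.9 km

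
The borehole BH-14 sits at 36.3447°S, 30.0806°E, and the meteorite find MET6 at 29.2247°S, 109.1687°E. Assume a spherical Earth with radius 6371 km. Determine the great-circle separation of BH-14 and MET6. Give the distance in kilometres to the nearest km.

Δφ = 7.1200°,  Δλ = 79.0881°
a = sin²(Δφ/2) + cos φ₁ cos φ₂ sin²(Δλ/2) = 0.288792
c = 2·arcsin(√a) = 1.134688 rad = 65.0128°
d = R·c = 6371 × 1.134688 = 7229.1 km

7229 km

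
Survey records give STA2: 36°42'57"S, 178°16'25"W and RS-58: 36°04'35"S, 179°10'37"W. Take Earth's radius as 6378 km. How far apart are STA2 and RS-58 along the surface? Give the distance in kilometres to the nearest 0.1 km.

107.8 km

STA2: φ = -36.71583°, λ = -178.27361°
RS-58: φ = -36.07639°, λ = -179.17694°
Δφ = 0.6394°,  Δλ = -0.9033°
a = sin²(Δφ/2) + cos φ₁ cos φ₂ sin²(Δλ/2) = 0.000071
c = 2·arcsin(√a) = 0.016900 rad = 0.9683°
d = R·c = 6378 × 0.016900 = 107.8 km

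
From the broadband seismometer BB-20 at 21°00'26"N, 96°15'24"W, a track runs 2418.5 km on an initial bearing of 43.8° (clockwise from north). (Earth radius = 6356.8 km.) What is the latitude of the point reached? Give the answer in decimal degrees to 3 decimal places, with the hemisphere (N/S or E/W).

BB-20: φ = +21.00722°, λ = -96.25667°
δ = d/R = 2418.5/6356.8 = 0.380459 rad
φ₂ = arcsin(sin φ₁ cos δ + cos φ₁ sin δ cos θ)
   = arcsin(0.35849·0.92849 + 0.93354·0.37135·0.72176) = 35.66612°
λ₂ = λ₁ + atan2(sin θ sin δ cos φ₁, cos δ − sin φ₁ sin φ₂) = -77.81336°

35.666°N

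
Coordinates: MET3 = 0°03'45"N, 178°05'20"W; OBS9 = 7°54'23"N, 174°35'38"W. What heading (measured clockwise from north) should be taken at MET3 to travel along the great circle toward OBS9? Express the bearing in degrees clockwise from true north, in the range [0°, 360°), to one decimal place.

MET3: φ = +0.06250°, λ = -178.08889°
OBS9: φ = +7.90639°, λ = -174.59389°
Δλ = 3.4950°
y = sin Δλ · cos φ₂ = 0.060382
x = cos φ₁ sin φ₂ − sin φ₁ cos φ₂ cos Δλ = 0.136476
θ = atan2(y, x) = 23.8663° → 23.8663° (mod 360°)

23.9°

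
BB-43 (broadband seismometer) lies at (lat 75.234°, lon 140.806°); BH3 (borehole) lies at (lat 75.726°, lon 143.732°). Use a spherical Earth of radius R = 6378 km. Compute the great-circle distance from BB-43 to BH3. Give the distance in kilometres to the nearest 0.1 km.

98.3 km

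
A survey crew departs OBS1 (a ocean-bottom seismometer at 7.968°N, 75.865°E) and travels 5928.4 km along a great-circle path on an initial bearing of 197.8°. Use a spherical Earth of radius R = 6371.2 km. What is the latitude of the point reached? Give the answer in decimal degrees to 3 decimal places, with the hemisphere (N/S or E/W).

42.326°S

δ = d/R = 5928.4/6371.2 = 0.930500 rad
φ₂ = arcsin(sin φ₁ cos δ + cos φ₁ sin δ cos θ)
   = arcsin(0.13862·0.59743 + 0.99035·0.80192·-0.95213) = -42.32558°
λ₂ = λ₁ + atan2(sin θ sin δ cos φ₁, cos δ − sin φ₁ sin φ₂) = 56.50066°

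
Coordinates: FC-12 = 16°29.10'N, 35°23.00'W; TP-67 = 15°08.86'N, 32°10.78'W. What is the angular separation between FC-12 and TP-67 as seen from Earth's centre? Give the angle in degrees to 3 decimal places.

FC-12: φ = +16.48500°, λ = -35.38333°
TP-67: φ = +15.14767°, λ = -32.17967°
Δφ = -1.3373°,  Δλ = 3.2037°
a = sin²(Δφ/2) + cos φ₁ cos φ₂ sin²(Δλ/2) = 0.000859
c = 2·arcsin(√a) = 0.058641 rad = 3.3599°

3.360°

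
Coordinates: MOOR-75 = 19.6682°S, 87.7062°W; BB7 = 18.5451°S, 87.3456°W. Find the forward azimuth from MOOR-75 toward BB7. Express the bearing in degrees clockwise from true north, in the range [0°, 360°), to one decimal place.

16.9°

Δλ = 0.3606°
y = sin Δλ · cos φ₂ = 0.005967
x = cos φ₁ sin φ₂ − sin φ₁ cos φ₂ cos Δλ = 0.019594
θ = atan2(y, x) = 16.9365° → 16.9365° (mod 360°)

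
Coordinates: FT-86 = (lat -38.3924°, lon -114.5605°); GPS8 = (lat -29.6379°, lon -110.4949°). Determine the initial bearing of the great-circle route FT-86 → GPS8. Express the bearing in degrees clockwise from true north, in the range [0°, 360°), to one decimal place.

Δλ = 4.0656°
y = sin Δλ · cos φ₂ = 0.061623
x = cos φ₁ sin φ₂ − sin φ₁ cos φ₂ cos Δλ = 0.150843
θ = atan2(y, x) = 22.2212° → 22.2212° (mod 360°)

22.2°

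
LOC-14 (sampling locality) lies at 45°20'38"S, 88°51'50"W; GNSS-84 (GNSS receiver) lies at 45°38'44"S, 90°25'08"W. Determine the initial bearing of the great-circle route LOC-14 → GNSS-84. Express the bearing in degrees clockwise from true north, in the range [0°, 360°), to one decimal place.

254.0°

LOC-14: φ = -45.34389°, λ = -88.86389°
GNSS-84: φ = -45.64556°, λ = -90.41889°
Δλ = -1.5550°
y = sin Δλ · cos φ₂ = -0.018971
x = cos φ₁ sin φ₂ − sin φ₁ cos φ₂ cos Δλ = -0.005448
θ = atan2(y, x) = -106.0233° → 253.9767° (mod 360°)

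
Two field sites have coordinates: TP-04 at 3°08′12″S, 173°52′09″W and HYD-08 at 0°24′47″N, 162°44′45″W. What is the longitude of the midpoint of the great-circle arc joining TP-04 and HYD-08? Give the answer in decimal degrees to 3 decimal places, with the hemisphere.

168.303°W

TP-04: φ = -3.13667°, λ = -173.86917°
HYD-08: φ = +0.41306°, λ = -162.74583°
Bx = cos φ₂ cos Δλ = 0.981189,  By = cos φ₂ sin Δλ = 0.192917
φₘ = atan2(sin φ₁ + sin φ₂, √((cos φ₁ + Bx)² + By²)) = -1.36824°
λₘ = λ₁ + atan2(By, cos φ₁ + Bx) = -168.30339°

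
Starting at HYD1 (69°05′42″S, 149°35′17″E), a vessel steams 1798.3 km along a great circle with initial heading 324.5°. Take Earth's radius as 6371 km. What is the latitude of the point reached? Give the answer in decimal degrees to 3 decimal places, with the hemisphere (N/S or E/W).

HYD1: φ = -69.09500°, λ = +149.58806°
δ = d/R = 1798.3/6371 = 0.282263 rad
φ₂ = arcsin(sin φ₁ cos δ + cos φ₁ sin δ cos θ)
   = arcsin(-0.93417·0.96043 + 0.35682·0.27853·0.81412) = -54.71560°
λ₂ = λ₁ + atan2(sin θ sin δ cos φ₁, cos δ − sin φ₁ sin φ₂) = 133.32730°

54.716°S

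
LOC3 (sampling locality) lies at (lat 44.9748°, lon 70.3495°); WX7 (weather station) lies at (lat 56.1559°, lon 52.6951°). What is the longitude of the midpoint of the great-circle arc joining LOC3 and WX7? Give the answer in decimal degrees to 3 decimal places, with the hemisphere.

Bx = cos φ₂ cos Δλ = 0.530705,  By = cos φ₂ sin Δλ = -0.168904
φₘ = atan2(sin φ₁ + sin φ₂, √((cos φ₁ + Bx)² + By²)) = 50.89509°
λₘ = λ₁ + atan2(By, cos φ₁ + Bx) = 62.58118°

62.581°E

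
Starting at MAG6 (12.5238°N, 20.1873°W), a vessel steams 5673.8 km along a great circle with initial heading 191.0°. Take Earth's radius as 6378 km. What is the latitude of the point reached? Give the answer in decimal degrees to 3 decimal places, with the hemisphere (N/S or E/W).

δ = d/R = 5673.8/6378 = 0.889589 rad
φ₂ = arcsin(sin φ₁ cos δ + cos φ₁ sin δ cos θ)
   = arcsin(0.21685·0.62973 + 0.97621·0.77681·-0.98163) = -37.43369°
λ₂ = λ₁ + atan2(sin θ sin δ cos φ₁, cos δ − sin φ₁ sin φ₂) = -30.94554°

37.434°S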